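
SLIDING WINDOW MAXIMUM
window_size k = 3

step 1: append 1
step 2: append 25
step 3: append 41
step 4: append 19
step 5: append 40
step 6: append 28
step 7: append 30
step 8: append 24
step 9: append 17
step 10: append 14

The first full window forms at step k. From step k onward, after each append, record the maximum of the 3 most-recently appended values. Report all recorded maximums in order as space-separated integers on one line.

step 1: append 1 -> window=[1] (not full yet)
step 2: append 25 -> window=[1, 25] (not full yet)
step 3: append 41 -> window=[1, 25, 41] -> max=41
step 4: append 19 -> window=[25, 41, 19] -> max=41
step 5: append 40 -> window=[41, 19, 40] -> max=41
step 6: append 28 -> window=[19, 40, 28] -> max=40
step 7: append 30 -> window=[40, 28, 30] -> max=40
step 8: append 24 -> window=[28, 30, 24] -> max=30
step 9: append 17 -> window=[30, 24, 17] -> max=30
step 10: append 14 -> window=[24, 17, 14] -> max=24

Answer: 41 41 41 40 40 30 30 24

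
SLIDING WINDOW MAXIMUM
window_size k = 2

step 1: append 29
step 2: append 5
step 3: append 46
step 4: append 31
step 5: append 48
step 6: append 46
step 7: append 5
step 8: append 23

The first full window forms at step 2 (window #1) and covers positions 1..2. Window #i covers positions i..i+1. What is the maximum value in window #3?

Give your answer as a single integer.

Answer: 46

Derivation:
step 1: append 29 -> window=[29] (not full yet)
step 2: append 5 -> window=[29, 5] -> max=29
step 3: append 46 -> window=[5, 46] -> max=46
step 4: append 31 -> window=[46, 31] -> max=46
Window #3 max = 46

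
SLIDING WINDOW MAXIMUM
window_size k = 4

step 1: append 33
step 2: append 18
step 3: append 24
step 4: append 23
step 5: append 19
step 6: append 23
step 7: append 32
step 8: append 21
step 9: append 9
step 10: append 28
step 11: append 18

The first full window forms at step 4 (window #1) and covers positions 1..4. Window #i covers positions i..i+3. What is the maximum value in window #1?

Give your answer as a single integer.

step 1: append 33 -> window=[33] (not full yet)
step 2: append 18 -> window=[33, 18] (not full yet)
step 3: append 24 -> window=[33, 18, 24] (not full yet)
step 4: append 23 -> window=[33, 18, 24, 23] -> max=33
Window #1 max = 33

Answer: 33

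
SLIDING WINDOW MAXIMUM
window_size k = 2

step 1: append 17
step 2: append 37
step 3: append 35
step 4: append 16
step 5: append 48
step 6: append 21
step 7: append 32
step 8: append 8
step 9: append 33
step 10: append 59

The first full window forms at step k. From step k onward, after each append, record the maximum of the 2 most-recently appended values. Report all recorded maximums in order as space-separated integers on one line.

step 1: append 17 -> window=[17] (not full yet)
step 2: append 37 -> window=[17, 37] -> max=37
step 3: append 35 -> window=[37, 35] -> max=37
step 4: append 16 -> window=[35, 16] -> max=35
step 5: append 48 -> window=[16, 48] -> max=48
step 6: append 21 -> window=[48, 21] -> max=48
step 7: append 32 -> window=[21, 32] -> max=32
step 8: append 8 -> window=[32, 8] -> max=32
step 9: append 33 -> window=[8, 33] -> max=33
step 10: append 59 -> window=[33, 59] -> max=59

Answer: 37 37 35 48 48 32 32 33 59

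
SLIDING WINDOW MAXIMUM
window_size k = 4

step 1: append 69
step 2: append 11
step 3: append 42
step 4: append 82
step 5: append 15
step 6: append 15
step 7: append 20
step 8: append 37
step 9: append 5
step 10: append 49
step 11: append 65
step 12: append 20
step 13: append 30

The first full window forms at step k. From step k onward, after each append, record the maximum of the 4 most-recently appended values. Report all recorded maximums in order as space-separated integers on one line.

step 1: append 69 -> window=[69] (not full yet)
step 2: append 11 -> window=[69, 11] (not full yet)
step 3: append 42 -> window=[69, 11, 42] (not full yet)
step 4: append 82 -> window=[69, 11, 42, 82] -> max=82
step 5: append 15 -> window=[11, 42, 82, 15] -> max=82
step 6: append 15 -> window=[42, 82, 15, 15] -> max=82
step 7: append 20 -> window=[82, 15, 15, 20] -> max=82
step 8: append 37 -> window=[15, 15, 20, 37] -> max=37
step 9: append 5 -> window=[15, 20, 37, 5] -> max=37
step 10: append 49 -> window=[20, 37, 5, 49] -> max=49
step 11: append 65 -> window=[37, 5, 49, 65] -> max=65
step 12: append 20 -> window=[5, 49, 65, 20] -> max=65
step 13: append 30 -> window=[49, 65, 20, 30] -> max=65

Answer: 82 82 82 82 37 37 49 65 65 65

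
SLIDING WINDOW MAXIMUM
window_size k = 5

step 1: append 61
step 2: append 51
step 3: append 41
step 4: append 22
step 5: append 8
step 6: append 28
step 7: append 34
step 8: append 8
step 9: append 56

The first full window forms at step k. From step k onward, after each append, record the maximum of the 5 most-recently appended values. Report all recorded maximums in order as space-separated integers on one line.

step 1: append 61 -> window=[61] (not full yet)
step 2: append 51 -> window=[61, 51] (not full yet)
step 3: append 41 -> window=[61, 51, 41] (not full yet)
step 4: append 22 -> window=[61, 51, 41, 22] (not full yet)
step 5: append 8 -> window=[61, 51, 41, 22, 8] -> max=61
step 6: append 28 -> window=[51, 41, 22, 8, 28] -> max=51
step 7: append 34 -> window=[41, 22, 8, 28, 34] -> max=41
step 8: append 8 -> window=[22, 8, 28, 34, 8] -> max=34
step 9: append 56 -> window=[8, 28, 34, 8, 56] -> max=56

Answer: 61 51 41 34 56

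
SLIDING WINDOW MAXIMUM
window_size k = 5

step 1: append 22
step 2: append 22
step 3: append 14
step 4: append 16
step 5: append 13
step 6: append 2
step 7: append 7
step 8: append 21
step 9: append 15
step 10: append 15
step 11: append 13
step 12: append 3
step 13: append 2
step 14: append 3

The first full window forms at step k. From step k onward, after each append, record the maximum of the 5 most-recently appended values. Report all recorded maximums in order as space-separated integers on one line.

step 1: append 22 -> window=[22] (not full yet)
step 2: append 22 -> window=[22, 22] (not full yet)
step 3: append 14 -> window=[22, 22, 14] (not full yet)
step 4: append 16 -> window=[22, 22, 14, 16] (not full yet)
step 5: append 13 -> window=[22, 22, 14, 16, 13] -> max=22
step 6: append 2 -> window=[22, 14, 16, 13, 2] -> max=22
step 7: append 7 -> window=[14, 16, 13, 2, 7] -> max=16
step 8: append 21 -> window=[16, 13, 2, 7, 21] -> max=21
step 9: append 15 -> window=[13, 2, 7, 21, 15] -> max=21
step 10: append 15 -> window=[2, 7, 21, 15, 15] -> max=21
step 11: append 13 -> window=[7, 21, 15, 15, 13] -> max=21
step 12: append 3 -> window=[21, 15, 15, 13, 3] -> max=21
step 13: append 2 -> window=[15, 15, 13, 3, 2] -> max=15
step 14: append 3 -> window=[15, 13, 3, 2, 3] -> max=15

Answer: 22 22 16 21 21 21 21 21 15 15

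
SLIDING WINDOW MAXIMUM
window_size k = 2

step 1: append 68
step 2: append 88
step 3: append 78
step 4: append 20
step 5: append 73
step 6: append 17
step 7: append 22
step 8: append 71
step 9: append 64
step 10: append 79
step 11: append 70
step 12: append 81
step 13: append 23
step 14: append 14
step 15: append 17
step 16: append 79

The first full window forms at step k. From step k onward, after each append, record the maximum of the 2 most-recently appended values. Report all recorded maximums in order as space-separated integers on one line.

Answer: 88 88 78 73 73 22 71 71 79 79 81 81 23 17 79

Derivation:
step 1: append 68 -> window=[68] (not full yet)
step 2: append 88 -> window=[68, 88] -> max=88
step 3: append 78 -> window=[88, 78] -> max=88
step 4: append 20 -> window=[78, 20] -> max=78
step 5: append 73 -> window=[20, 73] -> max=73
step 6: append 17 -> window=[73, 17] -> max=73
step 7: append 22 -> window=[17, 22] -> max=22
step 8: append 71 -> window=[22, 71] -> max=71
step 9: append 64 -> window=[71, 64] -> max=71
step 10: append 79 -> window=[64, 79] -> max=79
step 11: append 70 -> window=[79, 70] -> max=79
step 12: append 81 -> window=[70, 81] -> max=81
step 13: append 23 -> window=[81, 23] -> max=81
step 14: append 14 -> window=[23, 14] -> max=23
step 15: append 17 -> window=[14, 17] -> max=17
step 16: append 79 -> window=[17, 79] -> max=79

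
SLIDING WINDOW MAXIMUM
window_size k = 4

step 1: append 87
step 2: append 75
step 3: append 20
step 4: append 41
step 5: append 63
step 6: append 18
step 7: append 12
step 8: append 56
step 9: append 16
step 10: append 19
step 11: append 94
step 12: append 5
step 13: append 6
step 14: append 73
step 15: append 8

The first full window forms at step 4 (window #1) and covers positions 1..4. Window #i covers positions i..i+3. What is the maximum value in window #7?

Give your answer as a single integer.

step 1: append 87 -> window=[87] (not full yet)
step 2: append 75 -> window=[87, 75] (not full yet)
step 3: append 20 -> window=[87, 75, 20] (not full yet)
step 4: append 41 -> window=[87, 75, 20, 41] -> max=87
step 5: append 63 -> window=[75, 20, 41, 63] -> max=75
step 6: append 18 -> window=[20, 41, 63, 18] -> max=63
step 7: append 12 -> window=[41, 63, 18, 12] -> max=63
step 8: append 56 -> window=[63, 18, 12, 56] -> max=63
step 9: append 16 -> window=[18, 12, 56, 16] -> max=56
step 10: append 19 -> window=[12, 56, 16, 19] -> max=56
Window #7 max = 56

Answer: 56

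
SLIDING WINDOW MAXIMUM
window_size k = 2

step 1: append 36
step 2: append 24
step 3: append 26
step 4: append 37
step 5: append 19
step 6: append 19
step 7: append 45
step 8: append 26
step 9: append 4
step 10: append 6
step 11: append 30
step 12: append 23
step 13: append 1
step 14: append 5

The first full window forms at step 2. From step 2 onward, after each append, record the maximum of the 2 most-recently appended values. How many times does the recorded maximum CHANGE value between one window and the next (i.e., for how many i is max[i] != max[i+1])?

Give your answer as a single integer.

Answer: 9

Derivation:
step 1: append 36 -> window=[36] (not full yet)
step 2: append 24 -> window=[36, 24] -> max=36
step 3: append 26 -> window=[24, 26] -> max=26
step 4: append 37 -> window=[26, 37] -> max=37
step 5: append 19 -> window=[37, 19] -> max=37
step 6: append 19 -> window=[19, 19] -> max=19
step 7: append 45 -> window=[19, 45] -> max=45
step 8: append 26 -> window=[45, 26] -> max=45
step 9: append 4 -> window=[26, 4] -> max=26
step 10: append 6 -> window=[4, 6] -> max=6
step 11: append 30 -> window=[6, 30] -> max=30
step 12: append 23 -> window=[30, 23] -> max=30
step 13: append 1 -> window=[23, 1] -> max=23
step 14: append 5 -> window=[1, 5] -> max=5
Recorded maximums: 36 26 37 37 19 45 45 26 6 30 30 23 5
Changes between consecutive maximums: 9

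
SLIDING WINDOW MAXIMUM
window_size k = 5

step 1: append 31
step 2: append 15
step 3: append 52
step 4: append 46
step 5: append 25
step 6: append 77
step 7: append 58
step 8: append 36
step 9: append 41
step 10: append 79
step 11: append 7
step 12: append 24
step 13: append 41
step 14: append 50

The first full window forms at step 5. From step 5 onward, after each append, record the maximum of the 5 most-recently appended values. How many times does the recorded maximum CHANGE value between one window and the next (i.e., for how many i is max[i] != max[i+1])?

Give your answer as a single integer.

Answer: 2

Derivation:
step 1: append 31 -> window=[31] (not full yet)
step 2: append 15 -> window=[31, 15] (not full yet)
step 3: append 52 -> window=[31, 15, 52] (not full yet)
step 4: append 46 -> window=[31, 15, 52, 46] (not full yet)
step 5: append 25 -> window=[31, 15, 52, 46, 25] -> max=52
step 6: append 77 -> window=[15, 52, 46, 25, 77] -> max=77
step 7: append 58 -> window=[52, 46, 25, 77, 58] -> max=77
step 8: append 36 -> window=[46, 25, 77, 58, 36] -> max=77
step 9: append 41 -> window=[25, 77, 58, 36, 41] -> max=77
step 10: append 79 -> window=[77, 58, 36, 41, 79] -> max=79
step 11: append 7 -> window=[58, 36, 41, 79, 7] -> max=79
step 12: append 24 -> window=[36, 41, 79, 7, 24] -> max=79
step 13: append 41 -> window=[41, 79, 7, 24, 41] -> max=79
step 14: append 50 -> window=[79, 7, 24, 41, 50] -> max=79
Recorded maximums: 52 77 77 77 77 79 79 79 79 79
Changes between consecutive maximums: 2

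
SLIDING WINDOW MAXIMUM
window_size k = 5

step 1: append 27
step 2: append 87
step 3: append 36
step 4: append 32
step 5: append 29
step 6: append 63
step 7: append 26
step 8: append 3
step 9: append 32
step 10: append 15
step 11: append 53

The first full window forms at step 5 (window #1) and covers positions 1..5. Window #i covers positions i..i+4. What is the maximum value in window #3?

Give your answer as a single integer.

step 1: append 27 -> window=[27] (not full yet)
step 2: append 87 -> window=[27, 87] (not full yet)
step 3: append 36 -> window=[27, 87, 36] (not full yet)
step 4: append 32 -> window=[27, 87, 36, 32] (not full yet)
step 5: append 29 -> window=[27, 87, 36, 32, 29] -> max=87
step 6: append 63 -> window=[87, 36, 32, 29, 63] -> max=87
step 7: append 26 -> window=[36, 32, 29, 63, 26] -> max=63
Window #3 max = 63

Answer: 63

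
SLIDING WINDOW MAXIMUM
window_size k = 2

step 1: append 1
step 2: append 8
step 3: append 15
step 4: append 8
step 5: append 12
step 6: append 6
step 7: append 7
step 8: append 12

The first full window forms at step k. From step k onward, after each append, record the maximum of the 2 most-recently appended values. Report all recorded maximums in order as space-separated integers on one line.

step 1: append 1 -> window=[1] (not full yet)
step 2: append 8 -> window=[1, 8] -> max=8
step 3: append 15 -> window=[8, 15] -> max=15
step 4: append 8 -> window=[15, 8] -> max=15
step 5: append 12 -> window=[8, 12] -> max=12
step 6: append 6 -> window=[12, 6] -> max=12
step 7: append 7 -> window=[6, 7] -> max=7
step 8: append 12 -> window=[7, 12] -> max=12

Answer: 8 15 15 12 12 7 12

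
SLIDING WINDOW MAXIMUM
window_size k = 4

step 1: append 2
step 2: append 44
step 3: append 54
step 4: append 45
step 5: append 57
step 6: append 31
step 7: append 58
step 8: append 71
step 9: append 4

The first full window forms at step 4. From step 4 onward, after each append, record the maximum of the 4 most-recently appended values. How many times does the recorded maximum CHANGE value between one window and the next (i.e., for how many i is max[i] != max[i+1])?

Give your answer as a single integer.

step 1: append 2 -> window=[2] (not full yet)
step 2: append 44 -> window=[2, 44] (not full yet)
step 3: append 54 -> window=[2, 44, 54] (not full yet)
step 4: append 45 -> window=[2, 44, 54, 45] -> max=54
step 5: append 57 -> window=[44, 54, 45, 57] -> max=57
step 6: append 31 -> window=[54, 45, 57, 31] -> max=57
step 7: append 58 -> window=[45, 57, 31, 58] -> max=58
step 8: append 71 -> window=[57, 31, 58, 71] -> max=71
step 9: append 4 -> window=[31, 58, 71, 4] -> max=71
Recorded maximums: 54 57 57 58 71 71
Changes between consecutive maximums: 3

Answer: 3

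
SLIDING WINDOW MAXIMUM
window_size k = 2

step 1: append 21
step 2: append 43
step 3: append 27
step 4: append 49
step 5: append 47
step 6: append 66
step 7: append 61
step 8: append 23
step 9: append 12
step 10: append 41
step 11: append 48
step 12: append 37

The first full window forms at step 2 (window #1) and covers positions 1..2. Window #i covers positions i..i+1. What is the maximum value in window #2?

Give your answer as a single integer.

step 1: append 21 -> window=[21] (not full yet)
step 2: append 43 -> window=[21, 43] -> max=43
step 3: append 27 -> window=[43, 27] -> max=43
Window #2 max = 43

Answer: 43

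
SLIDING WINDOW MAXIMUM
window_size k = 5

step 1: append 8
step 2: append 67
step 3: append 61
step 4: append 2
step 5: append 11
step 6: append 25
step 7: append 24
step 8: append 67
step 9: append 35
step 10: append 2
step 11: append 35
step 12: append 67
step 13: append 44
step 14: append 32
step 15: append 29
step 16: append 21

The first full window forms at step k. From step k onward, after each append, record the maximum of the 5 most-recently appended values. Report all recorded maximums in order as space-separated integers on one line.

step 1: append 8 -> window=[8] (not full yet)
step 2: append 67 -> window=[8, 67] (not full yet)
step 3: append 61 -> window=[8, 67, 61] (not full yet)
step 4: append 2 -> window=[8, 67, 61, 2] (not full yet)
step 5: append 11 -> window=[8, 67, 61, 2, 11] -> max=67
step 6: append 25 -> window=[67, 61, 2, 11, 25] -> max=67
step 7: append 24 -> window=[61, 2, 11, 25, 24] -> max=61
step 8: append 67 -> window=[2, 11, 25, 24, 67] -> max=67
step 9: append 35 -> window=[11, 25, 24, 67, 35] -> max=67
step 10: append 2 -> window=[25, 24, 67, 35, 2] -> max=67
step 11: append 35 -> window=[24, 67, 35, 2, 35] -> max=67
step 12: append 67 -> window=[67, 35, 2, 35, 67] -> max=67
step 13: append 44 -> window=[35, 2, 35, 67, 44] -> max=67
step 14: append 32 -> window=[2, 35, 67, 44, 32] -> max=67
step 15: append 29 -> window=[35, 67, 44, 32, 29] -> max=67
step 16: append 21 -> window=[67, 44, 32, 29, 21] -> max=67

Answer: 67 67 61 67 67 67 67 67 67 67 67 67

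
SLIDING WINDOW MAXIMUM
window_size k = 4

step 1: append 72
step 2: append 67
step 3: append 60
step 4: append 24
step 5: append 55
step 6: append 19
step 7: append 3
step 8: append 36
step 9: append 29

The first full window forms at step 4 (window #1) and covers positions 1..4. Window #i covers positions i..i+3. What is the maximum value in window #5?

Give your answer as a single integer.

step 1: append 72 -> window=[72] (not full yet)
step 2: append 67 -> window=[72, 67] (not full yet)
step 3: append 60 -> window=[72, 67, 60] (not full yet)
step 4: append 24 -> window=[72, 67, 60, 24] -> max=72
step 5: append 55 -> window=[67, 60, 24, 55] -> max=67
step 6: append 19 -> window=[60, 24, 55, 19] -> max=60
step 7: append 3 -> window=[24, 55, 19, 3] -> max=55
step 8: append 36 -> window=[55, 19, 3, 36] -> max=55
Window #5 max = 55

Answer: 55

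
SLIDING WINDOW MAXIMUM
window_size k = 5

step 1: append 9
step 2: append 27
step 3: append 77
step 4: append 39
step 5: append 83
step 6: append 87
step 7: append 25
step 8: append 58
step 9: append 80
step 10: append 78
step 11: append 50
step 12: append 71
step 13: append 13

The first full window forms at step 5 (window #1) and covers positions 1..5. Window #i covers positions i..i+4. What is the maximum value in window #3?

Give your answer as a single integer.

step 1: append 9 -> window=[9] (not full yet)
step 2: append 27 -> window=[9, 27] (not full yet)
step 3: append 77 -> window=[9, 27, 77] (not full yet)
step 4: append 39 -> window=[9, 27, 77, 39] (not full yet)
step 5: append 83 -> window=[9, 27, 77, 39, 83] -> max=83
step 6: append 87 -> window=[27, 77, 39, 83, 87] -> max=87
step 7: append 25 -> window=[77, 39, 83, 87, 25] -> max=87
Window #3 max = 87

Answer: 87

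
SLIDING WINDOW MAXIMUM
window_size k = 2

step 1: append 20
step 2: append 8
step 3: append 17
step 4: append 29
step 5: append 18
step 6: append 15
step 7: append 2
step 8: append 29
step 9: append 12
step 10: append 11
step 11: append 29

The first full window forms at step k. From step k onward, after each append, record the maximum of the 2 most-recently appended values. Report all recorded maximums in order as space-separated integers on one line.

step 1: append 20 -> window=[20] (not full yet)
step 2: append 8 -> window=[20, 8] -> max=20
step 3: append 17 -> window=[8, 17] -> max=17
step 4: append 29 -> window=[17, 29] -> max=29
step 5: append 18 -> window=[29, 18] -> max=29
step 6: append 15 -> window=[18, 15] -> max=18
step 7: append 2 -> window=[15, 2] -> max=15
step 8: append 29 -> window=[2, 29] -> max=29
step 9: append 12 -> window=[29, 12] -> max=29
step 10: append 11 -> window=[12, 11] -> max=12
step 11: append 29 -> window=[11, 29] -> max=29

Answer: 20 17 29 29 18 15 29 29 12 29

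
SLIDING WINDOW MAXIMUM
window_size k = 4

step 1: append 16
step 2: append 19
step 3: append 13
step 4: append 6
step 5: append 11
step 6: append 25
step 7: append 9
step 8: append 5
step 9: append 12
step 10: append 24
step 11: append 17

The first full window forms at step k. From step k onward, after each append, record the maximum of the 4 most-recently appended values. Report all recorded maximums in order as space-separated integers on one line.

step 1: append 16 -> window=[16] (not full yet)
step 2: append 19 -> window=[16, 19] (not full yet)
step 3: append 13 -> window=[16, 19, 13] (not full yet)
step 4: append 6 -> window=[16, 19, 13, 6] -> max=19
step 5: append 11 -> window=[19, 13, 6, 11] -> max=19
step 6: append 25 -> window=[13, 6, 11, 25] -> max=25
step 7: append 9 -> window=[6, 11, 25, 9] -> max=25
step 8: append 5 -> window=[11, 25, 9, 5] -> max=25
step 9: append 12 -> window=[25, 9, 5, 12] -> max=25
step 10: append 24 -> window=[9, 5, 12, 24] -> max=24
step 11: append 17 -> window=[5, 12, 24, 17] -> max=24

Answer: 19 19 25 25 25 25 24 24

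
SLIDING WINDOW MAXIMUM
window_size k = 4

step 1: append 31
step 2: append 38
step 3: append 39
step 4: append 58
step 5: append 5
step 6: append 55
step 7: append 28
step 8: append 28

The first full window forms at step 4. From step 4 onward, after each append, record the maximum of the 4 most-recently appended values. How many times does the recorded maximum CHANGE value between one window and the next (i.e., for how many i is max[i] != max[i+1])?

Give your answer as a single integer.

step 1: append 31 -> window=[31] (not full yet)
step 2: append 38 -> window=[31, 38] (not full yet)
step 3: append 39 -> window=[31, 38, 39] (not full yet)
step 4: append 58 -> window=[31, 38, 39, 58] -> max=58
step 5: append 5 -> window=[38, 39, 58, 5] -> max=58
step 6: append 55 -> window=[39, 58, 5, 55] -> max=58
step 7: append 28 -> window=[58, 5, 55, 28] -> max=58
step 8: append 28 -> window=[5, 55, 28, 28] -> max=55
Recorded maximums: 58 58 58 58 55
Changes between consecutive maximums: 1

Answer: 1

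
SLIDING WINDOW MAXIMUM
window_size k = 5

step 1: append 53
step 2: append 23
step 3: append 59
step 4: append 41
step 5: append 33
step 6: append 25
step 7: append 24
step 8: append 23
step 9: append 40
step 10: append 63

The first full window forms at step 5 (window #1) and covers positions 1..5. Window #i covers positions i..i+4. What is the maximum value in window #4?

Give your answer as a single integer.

step 1: append 53 -> window=[53] (not full yet)
step 2: append 23 -> window=[53, 23] (not full yet)
step 3: append 59 -> window=[53, 23, 59] (not full yet)
step 4: append 41 -> window=[53, 23, 59, 41] (not full yet)
step 5: append 33 -> window=[53, 23, 59, 41, 33] -> max=59
step 6: append 25 -> window=[23, 59, 41, 33, 25] -> max=59
step 7: append 24 -> window=[59, 41, 33, 25, 24] -> max=59
step 8: append 23 -> window=[41, 33, 25, 24, 23] -> max=41
Window #4 max = 41

Answer: 41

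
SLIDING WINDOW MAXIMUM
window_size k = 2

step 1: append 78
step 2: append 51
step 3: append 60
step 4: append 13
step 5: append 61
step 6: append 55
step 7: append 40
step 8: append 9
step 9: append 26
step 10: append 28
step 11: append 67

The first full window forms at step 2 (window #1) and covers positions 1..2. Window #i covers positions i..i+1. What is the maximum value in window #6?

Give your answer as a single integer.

step 1: append 78 -> window=[78] (not full yet)
step 2: append 51 -> window=[78, 51] -> max=78
step 3: append 60 -> window=[51, 60] -> max=60
step 4: append 13 -> window=[60, 13] -> max=60
step 5: append 61 -> window=[13, 61] -> max=61
step 6: append 55 -> window=[61, 55] -> max=61
step 7: append 40 -> window=[55, 40] -> max=55
Window #6 max = 55

Answer: 55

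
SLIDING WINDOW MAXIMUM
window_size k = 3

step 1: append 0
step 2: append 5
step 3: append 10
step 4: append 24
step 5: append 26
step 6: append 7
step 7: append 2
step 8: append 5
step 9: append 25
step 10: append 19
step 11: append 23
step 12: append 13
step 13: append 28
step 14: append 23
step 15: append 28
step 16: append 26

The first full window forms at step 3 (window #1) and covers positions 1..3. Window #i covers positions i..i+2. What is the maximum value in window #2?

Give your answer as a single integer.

step 1: append 0 -> window=[0] (not full yet)
step 2: append 5 -> window=[0, 5] (not full yet)
step 3: append 10 -> window=[0, 5, 10] -> max=10
step 4: append 24 -> window=[5, 10, 24] -> max=24
Window #2 max = 24

Answer: 24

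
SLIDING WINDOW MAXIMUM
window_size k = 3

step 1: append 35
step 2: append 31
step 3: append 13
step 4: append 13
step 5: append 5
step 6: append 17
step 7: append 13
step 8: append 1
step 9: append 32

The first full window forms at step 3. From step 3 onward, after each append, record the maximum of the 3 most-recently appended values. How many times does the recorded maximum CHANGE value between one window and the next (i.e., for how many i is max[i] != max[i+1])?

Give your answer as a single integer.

step 1: append 35 -> window=[35] (not full yet)
step 2: append 31 -> window=[35, 31] (not full yet)
step 3: append 13 -> window=[35, 31, 13] -> max=35
step 4: append 13 -> window=[31, 13, 13] -> max=31
step 5: append 5 -> window=[13, 13, 5] -> max=13
step 6: append 17 -> window=[13, 5, 17] -> max=17
step 7: append 13 -> window=[5, 17, 13] -> max=17
step 8: append 1 -> window=[17, 13, 1] -> max=17
step 9: append 32 -> window=[13, 1, 32] -> max=32
Recorded maximums: 35 31 13 17 17 17 32
Changes between consecutive maximums: 4

Answer: 4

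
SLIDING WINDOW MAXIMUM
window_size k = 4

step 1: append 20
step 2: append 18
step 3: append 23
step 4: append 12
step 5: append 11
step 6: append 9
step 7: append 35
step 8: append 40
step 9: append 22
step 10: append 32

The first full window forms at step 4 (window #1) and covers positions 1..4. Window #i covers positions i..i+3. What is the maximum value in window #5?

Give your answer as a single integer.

step 1: append 20 -> window=[20] (not full yet)
step 2: append 18 -> window=[20, 18] (not full yet)
step 3: append 23 -> window=[20, 18, 23] (not full yet)
step 4: append 12 -> window=[20, 18, 23, 12] -> max=23
step 5: append 11 -> window=[18, 23, 12, 11] -> max=23
step 6: append 9 -> window=[23, 12, 11, 9] -> max=23
step 7: append 35 -> window=[12, 11, 9, 35] -> max=35
step 8: append 40 -> window=[11, 9, 35, 40] -> max=40
Window #5 max = 40

Answer: 40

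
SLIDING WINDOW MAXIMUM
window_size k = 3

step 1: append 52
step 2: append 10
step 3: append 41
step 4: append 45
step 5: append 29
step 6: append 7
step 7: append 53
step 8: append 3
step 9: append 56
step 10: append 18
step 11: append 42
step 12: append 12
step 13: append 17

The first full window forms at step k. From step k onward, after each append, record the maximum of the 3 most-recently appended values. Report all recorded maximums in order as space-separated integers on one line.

step 1: append 52 -> window=[52] (not full yet)
step 2: append 10 -> window=[52, 10] (not full yet)
step 3: append 41 -> window=[52, 10, 41] -> max=52
step 4: append 45 -> window=[10, 41, 45] -> max=45
step 5: append 29 -> window=[41, 45, 29] -> max=45
step 6: append 7 -> window=[45, 29, 7] -> max=45
step 7: append 53 -> window=[29, 7, 53] -> max=53
step 8: append 3 -> window=[7, 53, 3] -> max=53
step 9: append 56 -> window=[53, 3, 56] -> max=56
step 10: append 18 -> window=[3, 56, 18] -> max=56
step 11: append 42 -> window=[56, 18, 42] -> max=56
step 12: append 12 -> window=[18, 42, 12] -> max=42
step 13: append 17 -> window=[42, 12, 17] -> max=42

Answer: 52 45 45 45 53 53 56 56 56 42 42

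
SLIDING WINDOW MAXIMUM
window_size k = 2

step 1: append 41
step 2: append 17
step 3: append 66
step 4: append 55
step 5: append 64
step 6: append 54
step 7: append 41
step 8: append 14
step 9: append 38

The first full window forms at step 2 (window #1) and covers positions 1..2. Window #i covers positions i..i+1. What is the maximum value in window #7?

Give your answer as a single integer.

step 1: append 41 -> window=[41] (not full yet)
step 2: append 17 -> window=[41, 17] -> max=41
step 3: append 66 -> window=[17, 66] -> max=66
step 4: append 55 -> window=[66, 55] -> max=66
step 5: append 64 -> window=[55, 64] -> max=64
step 6: append 54 -> window=[64, 54] -> max=64
step 7: append 41 -> window=[54, 41] -> max=54
step 8: append 14 -> window=[41, 14] -> max=41
Window #7 max = 41

Answer: 41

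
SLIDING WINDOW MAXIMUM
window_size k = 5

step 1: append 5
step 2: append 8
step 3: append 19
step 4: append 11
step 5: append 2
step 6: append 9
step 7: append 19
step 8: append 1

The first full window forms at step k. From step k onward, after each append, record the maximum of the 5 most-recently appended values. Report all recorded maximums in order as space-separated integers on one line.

step 1: append 5 -> window=[5] (not full yet)
step 2: append 8 -> window=[5, 8] (not full yet)
step 3: append 19 -> window=[5, 8, 19] (not full yet)
step 4: append 11 -> window=[5, 8, 19, 11] (not full yet)
step 5: append 2 -> window=[5, 8, 19, 11, 2] -> max=19
step 6: append 9 -> window=[8, 19, 11, 2, 9] -> max=19
step 7: append 19 -> window=[19, 11, 2, 9, 19] -> max=19
step 8: append 1 -> window=[11, 2, 9, 19, 1] -> max=19

Answer: 19 19 19 19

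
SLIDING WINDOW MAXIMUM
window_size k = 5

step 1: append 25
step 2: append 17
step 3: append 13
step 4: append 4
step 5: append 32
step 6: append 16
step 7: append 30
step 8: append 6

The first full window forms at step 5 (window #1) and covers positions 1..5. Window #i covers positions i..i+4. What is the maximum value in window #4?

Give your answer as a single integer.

Answer: 32

Derivation:
step 1: append 25 -> window=[25] (not full yet)
step 2: append 17 -> window=[25, 17] (not full yet)
step 3: append 13 -> window=[25, 17, 13] (not full yet)
step 4: append 4 -> window=[25, 17, 13, 4] (not full yet)
step 5: append 32 -> window=[25, 17, 13, 4, 32] -> max=32
step 6: append 16 -> window=[17, 13, 4, 32, 16] -> max=32
step 7: append 30 -> window=[13, 4, 32, 16, 30] -> max=32
step 8: append 6 -> window=[4, 32, 16, 30, 6] -> max=32
Window #4 max = 32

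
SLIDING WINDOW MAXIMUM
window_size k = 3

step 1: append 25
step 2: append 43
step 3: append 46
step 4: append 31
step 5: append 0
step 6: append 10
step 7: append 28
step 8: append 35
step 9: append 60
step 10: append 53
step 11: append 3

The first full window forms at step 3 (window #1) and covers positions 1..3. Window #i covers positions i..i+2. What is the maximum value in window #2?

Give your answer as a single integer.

Answer: 46

Derivation:
step 1: append 25 -> window=[25] (not full yet)
step 2: append 43 -> window=[25, 43] (not full yet)
step 3: append 46 -> window=[25, 43, 46] -> max=46
step 4: append 31 -> window=[43, 46, 31] -> max=46
Window #2 max = 46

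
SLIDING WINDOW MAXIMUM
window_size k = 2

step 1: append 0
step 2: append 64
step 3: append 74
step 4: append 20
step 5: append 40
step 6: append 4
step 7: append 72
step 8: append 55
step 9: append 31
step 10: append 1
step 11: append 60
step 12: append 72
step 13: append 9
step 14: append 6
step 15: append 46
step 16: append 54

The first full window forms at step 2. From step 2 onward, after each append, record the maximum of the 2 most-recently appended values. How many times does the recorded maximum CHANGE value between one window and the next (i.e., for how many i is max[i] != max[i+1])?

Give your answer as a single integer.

step 1: append 0 -> window=[0] (not full yet)
step 2: append 64 -> window=[0, 64] -> max=64
step 3: append 74 -> window=[64, 74] -> max=74
step 4: append 20 -> window=[74, 20] -> max=74
step 5: append 40 -> window=[20, 40] -> max=40
step 6: append 4 -> window=[40, 4] -> max=40
step 7: append 72 -> window=[4, 72] -> max=72
step 8: append 55 -> window=[72, 55] -> max=72
step 9: append 31 -> window=[55, 31] -> max=55
step 10: append 1 -> window=[31, 1] -> max=31
step 11: append 60 -> window=[1, 60] -> max=60
step 12: append 72 -> window=[60, 72] -> max=72
step 13: append 9 -> window=[72, 9] -> max=72
step 14: append 6 -> window=[9, 6] -> max=9
step 15: append 46 -> window=[6, 46] -> max=46
step 16: append 54 -> window=[46, 54] -> max=54
Recorded maximums: 64 74 74 40 40 72 72 55 31 60 72 72 9 46 54
Changes between consecutive maximums: 10

Answer: 10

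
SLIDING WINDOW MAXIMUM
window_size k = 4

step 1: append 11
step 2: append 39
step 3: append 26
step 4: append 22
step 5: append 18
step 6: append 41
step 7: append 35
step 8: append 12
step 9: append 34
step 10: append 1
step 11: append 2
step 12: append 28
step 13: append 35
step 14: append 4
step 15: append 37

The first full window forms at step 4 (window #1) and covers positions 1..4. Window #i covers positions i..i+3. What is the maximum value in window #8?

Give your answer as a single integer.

step 1: append 11 -> window=[11] (not full yet)
step 2: append 39 -> window=[11, 39] (not full yet)
step 3: append 26 -> window=[11, 39, 26] (not full yet)
step 4: append 22 -> window=[11, 39, 26, 22] -> max=39
step 5: append 18 -> window=[39, 26, 22, 18] -> max=39
step 6: append 41 -> window=[26, 22, 18, 41] -> max=41
step 7: append 35 -> window=[22, 18, 41, 35] -> max=41
step 8: append 12 -> window=[18, 41, 35, 12] -> max=41
step 9: append 34 -> window=[41, 35, 12, 34] -> max=41
step 10: append 1 -> window=[35, 12, 34, 1] -> max=35
step 11: append 2 -> window=[12, 34, 1, 2] -> max=34
Window #8 max = 34

Answer: 34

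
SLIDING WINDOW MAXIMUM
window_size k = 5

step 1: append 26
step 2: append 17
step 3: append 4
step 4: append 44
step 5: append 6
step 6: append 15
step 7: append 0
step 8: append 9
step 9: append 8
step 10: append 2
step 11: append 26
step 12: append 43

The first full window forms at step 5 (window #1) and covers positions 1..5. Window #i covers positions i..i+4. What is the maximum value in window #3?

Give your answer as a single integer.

Answer: 44

Derivation:
step 1: append 26 -> window=[26] (not full yet)
step 2: append 17 -> window=[26, 17] (not full yet)
step 3: append 4 -> window=[26, 17, 4] (not full yet)
step 4: append 44 -> window=[26, 17, 4, 44] (not full yet)
step 5: append 6 -> window=[26, 17, 4, 44, 6] -> max=44
step 6: append 15 -> window=[17, 4, 44, 6, 15] -> max=44
step 7: append 0 -> window=[4, 44, 6, 15, 0] -> max=44
Window #3 max = 44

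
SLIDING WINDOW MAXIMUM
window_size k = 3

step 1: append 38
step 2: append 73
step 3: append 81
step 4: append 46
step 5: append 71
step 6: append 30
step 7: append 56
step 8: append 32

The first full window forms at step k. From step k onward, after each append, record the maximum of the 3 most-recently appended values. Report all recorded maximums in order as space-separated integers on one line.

Answer: 81 81 81 71 71 56

Derivation:
step 1: append 38 -> window=[38] (not full yet)
step 2: append 73 -> window=[38, 73] (not full yet)
step 3: append 81 -> window=[38, 73, 81] -> max=81
step 4: append 46 -> window=[73, 81, 46] -> max=81
step 5: append 71 -> window=[81, 46, 71] -> max=81
step 6: append 30 -> window=[46, 71, 30] -> max=71
step 7: append 56 -> window=[71, 30, 56] -> max=71
step 8: append 32 -> window=[30, 56, 32] -> max=56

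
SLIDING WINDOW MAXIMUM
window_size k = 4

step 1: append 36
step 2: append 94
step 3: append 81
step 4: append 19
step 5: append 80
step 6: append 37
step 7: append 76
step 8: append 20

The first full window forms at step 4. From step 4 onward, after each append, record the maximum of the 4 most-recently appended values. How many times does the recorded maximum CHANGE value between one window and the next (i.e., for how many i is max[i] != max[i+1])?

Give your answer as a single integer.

Answer: 2

Derivation:
step 1: append 36 -> window=[36] (not full yet)
step 2: append 94 -> window=[36, 94] (not full yet)
step 3: append 81 -> window=[36, 94, 81] (not full yet)
step 4: append 19 -> window=[36, 94, 81, 19] -> max=94
step 5: append 80 -> window=[94, 81, 19, 80] -> max=94
step 6: append 37 -> window=[81, 19, 80, 37] -> max=81
step 7: append 76 -> window=[19, 80, 37, 76] -> max=80
step 8: append 20 -> window=[80, 37, 76, 20] -> max=80
Recorded maximums: 94 94 81 80 80
Changes between consecutive maximums: 2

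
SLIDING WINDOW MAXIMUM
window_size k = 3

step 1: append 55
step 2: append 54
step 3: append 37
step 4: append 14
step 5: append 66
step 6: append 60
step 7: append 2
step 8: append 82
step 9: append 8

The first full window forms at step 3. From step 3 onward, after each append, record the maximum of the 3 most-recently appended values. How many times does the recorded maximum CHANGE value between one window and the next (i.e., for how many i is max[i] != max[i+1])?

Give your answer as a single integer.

step 1: append 55 -> window=[55] (not full yet)
step 2: append 54 -> window=[55, 54] (not full yet)
step 3: append 37 -> window=[55, 54, 37] -> max=55
step 4: append 14 -> window=[54, 37, 14] -> max=54
step 5: append 66 -> window=[37, 14, 66] -> max=66
step 6: append 60 -> window=[14, 66, 60] -> max=66
step 7: append 2 -> window=[66, 60, 2] -> max=66
step 8: append 82 -> window=[60, 2, 82] -> max=82
step 9: append 8 -> window=[2, 82, 8] -> max=82
Recorded maximums: 55 54 66 66 66 82 82
Changes between consecutive maximums: 3

Answer: 3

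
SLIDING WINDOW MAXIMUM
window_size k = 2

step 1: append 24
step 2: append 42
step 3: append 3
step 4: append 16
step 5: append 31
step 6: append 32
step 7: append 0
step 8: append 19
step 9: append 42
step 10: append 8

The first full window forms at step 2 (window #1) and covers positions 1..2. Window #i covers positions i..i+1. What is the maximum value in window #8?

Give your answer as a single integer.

step 1: append 24 -> window=[24] (not full yet)
step 2: append 42 -> window=[24, 42] -> max=42
step 3: append 3 -> window=[42, 3] -> max=42
step 4: append 16 -> window=[3, 16] -> max=16
step 5: append 31 -> window=[16, 31] -> max=31
step 6: append 32 -> window=[31, 32] -> max=32
step 7: append 0 -> window=[32, 0] -> max=32
step 8: append 19 -> window=[0, 19] -> max=19
step 9: append 42 -> window=[19, 42] -> max=42
Window #8 max = 42

Answer: 42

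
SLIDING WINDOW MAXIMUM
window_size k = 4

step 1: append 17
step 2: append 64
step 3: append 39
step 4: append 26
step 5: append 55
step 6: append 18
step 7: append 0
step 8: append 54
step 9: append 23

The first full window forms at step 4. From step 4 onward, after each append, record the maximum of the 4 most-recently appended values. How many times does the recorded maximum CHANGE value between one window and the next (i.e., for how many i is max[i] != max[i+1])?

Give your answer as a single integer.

step 1: append 17 -> window=[17] (not full yet)
step 2: append 64 -> window=[17, 64] (not full yet)
step 3: append 39 -> window=[17, 64, 39] (not full yet)
step 4: append 26 -> window=[17, 64, 39, 26] -> max=64
step 5: append 55 -> window=[64, 39, 26, 55] -> max=64
step 6: append 18 -> window=[39, 26, 55, 18] -> max=55
step 7: append 0 -> window=[26, 55, 18, 0] -> max=55
step 8: append 54 -> window=[55, 18, 0, 54] -> max=55
step 9: append 23 -> window=[18, 0, 54, 23] -> max=54
Recorded maximums: 64 64 55 55 55 54
Changes between consecutive maximums: 2

Answer: 2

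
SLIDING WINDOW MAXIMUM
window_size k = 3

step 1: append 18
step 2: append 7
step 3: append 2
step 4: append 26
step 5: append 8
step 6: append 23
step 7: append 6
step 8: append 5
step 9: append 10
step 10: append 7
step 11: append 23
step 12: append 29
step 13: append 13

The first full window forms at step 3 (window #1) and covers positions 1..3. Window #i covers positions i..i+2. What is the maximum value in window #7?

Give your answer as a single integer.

Answer: 10

Derivation:
step 1: append 18 -> window=[18] (not full yet)
step 2: append 7 -> window=[18, 7] (not full yet)
step 3: append 2 -> window=[18, 7, 2] -> max=18
step 4: append 26 -> window=[7, 2, 26] -> max=26
step 5: append 8 -> window=[2, 26, 8] -> max=26
step 6: append 23 -> window=[26, 8, 23] -> max=26
step 7: append 6 -> window=[8, 23, 6] -> max=23
step 8: append 5 -> window=[23, 6, 5] -> max=23
step 9: append 10 -> window=[6, 5, 10] -> max=10
Window #7 max = 10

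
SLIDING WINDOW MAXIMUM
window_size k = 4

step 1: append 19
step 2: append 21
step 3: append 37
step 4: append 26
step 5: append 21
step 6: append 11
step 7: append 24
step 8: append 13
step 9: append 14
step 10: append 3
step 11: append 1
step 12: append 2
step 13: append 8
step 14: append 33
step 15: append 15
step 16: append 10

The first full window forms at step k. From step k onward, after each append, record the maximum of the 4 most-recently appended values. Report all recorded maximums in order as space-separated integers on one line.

Answer: 37 37 37 26 24 24 24 14 14 8 33 33 33

Derivation:
step 1: append 19 -> window=[19] (not full yet)
step 2: append 21 -> window=[19, 21] (not full yet)
step 3: append 37 -> window=[19, 21, 37] (not full yet)
step 4: append 26 -> window=[19, 21, 37, 26] -> max=37
step 5: append 21 -> window=[21, 37, 26, 21] -> max=37
step 6: append 11 -> window=[37, 26, 21, 11] -> max=37
step 7: append 24 -> window=[26, 21, 11, 24] -> max=26
step 8: append 13 -> window=[21, 11, 24, 13] -> max=24
step 9: append 14 -> window=[11, 24, 13, 14] -> max=24
step 10: append 3 -> window=[24, 13, 14, 3] -> max=24
step 11: append 1 -> window=[13, 14, 3, 1] -> max=14
step 12: append 2 -> window=[14, 3, 1, 2] -> max=14
step 13: append 8 -> window=[3, 1, 2, 8] -> max=8
step 14: append 33 -> window=[1, 2, 8, 33] -> max=33
step 15: append 15 -> window=[2, 8, 33, 15] -> max=33
step 16: append 10 -> window=[8, 33, 15, 10] -> max=33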